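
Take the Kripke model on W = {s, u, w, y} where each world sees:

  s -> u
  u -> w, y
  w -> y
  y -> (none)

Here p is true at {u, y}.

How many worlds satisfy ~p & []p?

2

s: ~p is T, []p is T. ✓
u: ~p is F, []p is F. ✗
w: ~p is T, []p is T. ✓
y: ~p is F, []p is T. ✗
Satisfying worlds: {s, w}.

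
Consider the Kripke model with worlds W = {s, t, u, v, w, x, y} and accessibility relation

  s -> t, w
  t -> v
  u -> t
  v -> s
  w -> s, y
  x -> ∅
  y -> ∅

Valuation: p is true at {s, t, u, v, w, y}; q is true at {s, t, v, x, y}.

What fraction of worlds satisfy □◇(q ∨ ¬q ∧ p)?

6/7

s: successors {t, w}; ◇(q ∨ ¬q ∧ p) there: t:T, w:T. ✓
t: successors {v}; ◇(q ∨ ¬q ∧ p) there: v:T. ✓
u: successors {t}; ◇(q ∨ ¬q ∧ p) there: t:T. ✓
v: successors {s}; ◇(q ∨ ¬q ∧ p) there: s:T. ✓
w: successors {s, y}; ◇(q ∨ ¬q ∧ p) there: s:T, y:F. ✗
x: no successors, so □◇(q ∨ ¬q ∧ p) holds vacuously. ✓
y: no successors, so □◇(q ∨ ¬q ∧ p) holds vacuously. ✓
That's 6 of 7 worlds, so 6/7.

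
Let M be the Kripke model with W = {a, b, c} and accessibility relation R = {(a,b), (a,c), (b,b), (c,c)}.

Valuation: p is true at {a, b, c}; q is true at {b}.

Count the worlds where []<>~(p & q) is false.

a: successors {b, c}; <>~(p & q) there: b:F, c:T. ✗
b: successors {b}; <>~(p & q) there: b:F. ✗
c: successors {c}; <>~(p & q) there: c:T. ✓
Satisfying worlds: {c}.
So []<>~(p & q) fails at the other 2 worlds.

2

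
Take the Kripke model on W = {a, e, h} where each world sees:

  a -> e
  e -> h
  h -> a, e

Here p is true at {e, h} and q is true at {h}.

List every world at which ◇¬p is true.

a: successors {e}; ¬p there: e:F. ✗
e: successors {h}; ¬p there: h:F. ✗
h: successors {a, e}; ¬p there: a:T, e:F. ✓

{h}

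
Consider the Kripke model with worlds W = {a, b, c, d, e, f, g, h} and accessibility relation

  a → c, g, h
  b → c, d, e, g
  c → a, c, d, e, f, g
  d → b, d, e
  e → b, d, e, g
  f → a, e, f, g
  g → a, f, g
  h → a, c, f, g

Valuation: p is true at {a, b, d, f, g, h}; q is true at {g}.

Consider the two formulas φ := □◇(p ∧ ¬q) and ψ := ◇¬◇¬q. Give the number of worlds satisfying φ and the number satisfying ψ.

For □◇(p ∧ ¬q):
a: successors {c, g, h}; ◇(p ∧ ¬q) there: c:T, g:T, h:T. ✓
b: successors {c, d, e, g}; ◇(p ∧ ¬q) there: c:T, d:T, e:T, g:T. ✓
c: successors {a, c, d, e, f, g}; ◇(p ∧ ¬q) there: a:T, c:T, d:T, e:T, f:T, g:T. ✓
d: successors {b, d, e}; ◇(p ∧ ¬q) there: b:T, d:T, e:T. ✓
e: successors {b, d, e, g}; ◇(p ∧ ¬q) there: b:T, d:T, e:T, g:T. ✓
f: successors {a, e, f, g}; ◇(p ∧ ¬q) there: a:T, e:T, f:T, g:T. ✓
g: successors {a, f, g}; ◇(p ∧ ¬q) there: a:T, f:T, g:T. ✓
h: successors {a, c, f, g}; ◇(p ∧ ¬q) there: a:T, c:T, f:T, g:T. ✓
— 8 worlds.
For ◇¬◇¬q:
a: successors {c, g, h}; ¬◇¬q there: c:F, g:F, h:F. ✗
b: successors {c, d, e, g}; ¬◇¬q there: c:F, d:F, e:F, g:F. ✗
c: successors {a, c, d, e, f, g}; ¬◇¬q there: a:F, c:F, d:F, e:F, f:F, g:F. ✗
d: successors {b, d, e}; ¬◇¬q there: b:F, d:F, e:F. ✗
e: successors {b, d, e, g}; ¬◇¬q there: b:F, d:F, e:F, g:F. ✗
f: successors {a, e, f, g}; ¬◇¬q there: a:F, e:F, f:F, g:F. ✗
g: successors {a, f, g}; ¬◇¬q there: a:F, f:F, g:F. ✗
h: successors {a, c, f, g}; ¬◇¬q there: a:F, c:F, f:F, g:F. ✗
— 0 worlds.

8 and 0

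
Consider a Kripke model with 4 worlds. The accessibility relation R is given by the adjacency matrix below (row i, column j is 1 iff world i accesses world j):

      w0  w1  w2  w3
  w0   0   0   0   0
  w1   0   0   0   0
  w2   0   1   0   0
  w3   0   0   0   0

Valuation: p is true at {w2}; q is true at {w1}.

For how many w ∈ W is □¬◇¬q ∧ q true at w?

1

w0: □¬◇¬q is T, q is F. ✗
w1: □¬◇¬q is T, q is T. ✓
w2: □¬◇¬q is T, q is F. ✗
w3: □¬◇¬q is T, q is F. ✗
Satisfying worlds: {w1}.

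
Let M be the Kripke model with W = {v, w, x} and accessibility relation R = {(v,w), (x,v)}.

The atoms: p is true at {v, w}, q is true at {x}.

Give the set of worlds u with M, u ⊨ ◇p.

{v, x}

v: successors {w}; p there: w:T. ✓
w: no successors, so ◇p fails. ✗
x: successors {v}; p there: v:T. ✓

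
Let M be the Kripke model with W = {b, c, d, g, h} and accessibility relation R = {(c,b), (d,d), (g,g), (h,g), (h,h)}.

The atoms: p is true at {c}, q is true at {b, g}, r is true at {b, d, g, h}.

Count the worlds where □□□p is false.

b: no successors, so □□□p holds vacuously. ✓
c: successors {b}; □□p there: b:T. ✓
d: successors {d}; □□p there: d:F. ✗
g: successors {g}; □□p there: g:F. ✗
h: successors {g, h}; □□p there: g:F, h:F. ✗
Satisfying worlds: {b, c}.
So □□□p fails at the other 3 worlds.

3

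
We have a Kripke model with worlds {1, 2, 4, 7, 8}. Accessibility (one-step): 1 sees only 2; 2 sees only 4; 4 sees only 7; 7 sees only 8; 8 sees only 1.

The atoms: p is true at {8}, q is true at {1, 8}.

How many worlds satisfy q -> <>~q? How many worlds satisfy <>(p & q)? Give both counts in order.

For q -> <>~q:
1: q is T, <>~q is T. ✓
2: q is F, <>~q is T. ✓
4: q is F, <>~q is T. ✓
7: q is F, <>~q is F. ✓
8: q is T, <>~q is F. ✗
— 4 worlds.
For <>(p & q):
1: successors {2}; p & q there: 2:F. ✗
2: successors {4}; p & q there: 4:F. ✗
4: successors {7}; p & q there: 7:F. ✗
7: successors {8}; p & q there: 8:T. ✓
8: successors {1}; p & q there: 1:F. ✗
— 1 world.

4 and 1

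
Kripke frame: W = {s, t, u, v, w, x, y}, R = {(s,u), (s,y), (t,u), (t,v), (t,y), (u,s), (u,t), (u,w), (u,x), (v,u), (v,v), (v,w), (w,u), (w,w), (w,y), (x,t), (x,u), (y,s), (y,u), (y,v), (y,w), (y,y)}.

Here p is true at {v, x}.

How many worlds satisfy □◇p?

3

s: successors {u, y}; ◇p there: u:T, y:T. ✓
t: successors {u, v, y}; ◇p there: u:T, v:T, y:T. ✓
u: successors {s, t, w, x}; ◇p there: s:F, t:T, w:F, x:F. ✗
v: successors {u, v, w}; ◇p there: u:T, v:T, w:F. ✗
w: successors {u, w, y}; ◇p there: u:T, w:F, y:T. ✗
x: successors {t, u}; ◇p there: t:T, u:T. ✓
y: successors {s, u, v, w, y}; ◇p there: s:F, u:T, v:T, w:F, y:T. ✗
Satisfying worlds: {s, t, x}.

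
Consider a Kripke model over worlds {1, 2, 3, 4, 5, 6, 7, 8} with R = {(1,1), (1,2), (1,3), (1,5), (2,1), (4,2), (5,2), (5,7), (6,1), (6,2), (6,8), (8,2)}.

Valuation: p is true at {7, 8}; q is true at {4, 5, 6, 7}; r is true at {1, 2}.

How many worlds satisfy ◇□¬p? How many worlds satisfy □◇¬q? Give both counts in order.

For ◇□¬p:
1: successors {1, 2, 3, 5}; □¬p there: 1:T, 2:T, 3:T, 5:F. ✓
2: successors {1}; □¬p there: 1:T. ✓
3: no successors, so ◇□¬p fails. ✗
4: successors {2}; □¬p there: 2:T. ✓
5: successors {2, 7}; □¬p there: 2:T, 7:T. ✓
6: successors {1, 2, 8}; □¬p there: 1:T, 2:T, 8:T. ✓
7: no successors, so ◇□¬p fails. ✗
8: successors {2}; □¬p there: 2:T. ✓
— 6 worlds.
For □◇¬q:
1: successors {1, 2, 3, 5}; ◇¬q there: 1:T, 2:T, 3:F, 5:T. ✗
2: successors {1}; ◇¬q there: 1:T. ✓
3: no successors, so □◇¬q holds vacuously. ✓
4: successors {2}; ◇¬q there: 2:T. ✓
5: successors {2, 7}; ◇¬q there: 2:T, 7:F. ✗
6: successors {1, 2, 8}; ◇¬q there: 1:T, 2:T, 8:T. ✓
7: no successors, so □◇¬q holds vacuously. ✓
8: successors {2}; ◇¬q there: 2:T. ✓
— 6 worlds.

6 and 6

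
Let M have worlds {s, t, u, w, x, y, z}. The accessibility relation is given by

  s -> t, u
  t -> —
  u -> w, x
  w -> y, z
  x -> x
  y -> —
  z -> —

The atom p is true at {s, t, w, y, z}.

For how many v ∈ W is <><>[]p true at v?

s: successors {t, u}; <>[]p there: t:F, u:T. ✓
t: no successors, so <><>[]p fails. ✗
u: successors {w, x}; <>[]p there: w:T, x:F. ✓
w: successors {y, z}; <>[]p there: y:F, z:F. ✗
x: successors {x}; <>[]p there: x:F. ✗
y: no successors, so <><>[]p fails. ✗
z: no successors, so <><>[]p fails. ✗
Satisfying worlds: {s, u}.

2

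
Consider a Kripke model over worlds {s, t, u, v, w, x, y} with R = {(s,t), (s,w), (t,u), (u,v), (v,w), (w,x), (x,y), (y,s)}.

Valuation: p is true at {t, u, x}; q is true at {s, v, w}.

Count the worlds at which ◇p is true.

3

s: successors {t, w}; p there: t:T, w:F. ✓
t: successors {u}; p there: u:T. ✓
u: successors {v}; p there: v:F. ✗
v: successors {w}; p there: w:F. ✗
w: successors {x}; p there: x:T. ✓
x: successors {y}; p there: y:F. ✗
y: successors {s}; p there: s:F. ✗
Satisfying worlds: {s, t, w}.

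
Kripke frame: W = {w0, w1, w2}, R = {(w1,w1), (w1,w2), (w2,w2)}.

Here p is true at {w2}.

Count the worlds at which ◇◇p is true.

w0: no successors, so ◇◇p fails. ✗
w1: successors {w1, w2}; ◇p there: w1:T, w2:T. ✓
w2: successors {w2}; ◇p there: w2:T. ✓
Satisfying worlds: {w1, w2}.

2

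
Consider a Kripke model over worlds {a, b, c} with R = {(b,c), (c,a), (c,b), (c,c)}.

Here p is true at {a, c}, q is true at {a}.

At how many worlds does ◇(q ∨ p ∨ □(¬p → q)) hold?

a: no successors, so ◇(q ∨ p ∨ □(¬p → q)) fails. ✗
b: successors {c}; q ∨ p ∨ □(¬p → q) there: c:T. ✓
c: successors {a, b, c}; q ∨ p ∨ □(¬p → q) there: a:T, b:T, c:T. ✓
Satisfying worlds: {b, c}.

2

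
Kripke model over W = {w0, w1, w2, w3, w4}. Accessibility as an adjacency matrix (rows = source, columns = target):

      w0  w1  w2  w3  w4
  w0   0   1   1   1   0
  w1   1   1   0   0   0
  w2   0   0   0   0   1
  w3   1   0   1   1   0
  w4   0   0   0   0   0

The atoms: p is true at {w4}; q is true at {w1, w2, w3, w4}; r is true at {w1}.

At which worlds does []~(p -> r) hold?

{w2, w4}

w0: successors {w1, w2, w3}; ~(p -> r) there: w1:F, w2:F, w3:F. ✗
w1: successors {w0, w1}; ~(p -> r) there: w0:F, w1:F. ✗
w2: successors {w4}; ~(p -> r) there: w4:T. ✓
w3: successors {w0, w2, w3}; ~(p -> r) there: w0:F, w2:F, w3:F. ✗
w4: no successors, so []~(p -> r) holds vacuously. ✓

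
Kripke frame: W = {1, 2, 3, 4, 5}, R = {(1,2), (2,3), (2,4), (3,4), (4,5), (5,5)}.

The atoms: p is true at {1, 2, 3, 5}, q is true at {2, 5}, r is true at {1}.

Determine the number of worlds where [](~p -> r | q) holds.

3

1: successors {2}; ~p -> r | q there: 2:T. ✓
2: successors {3, 4}; ~p -> r | q there: 3:T, 4:F. ✗
3: successors {4}; ~p -> r | q there: 4:F. ✗
4: successors {5}; ~p -> r | q there: 5:T. ✓
5: successors {5}; ~p -> r | q there: 5:T. ✓
Satisfying worlds: {1, 4, 5}.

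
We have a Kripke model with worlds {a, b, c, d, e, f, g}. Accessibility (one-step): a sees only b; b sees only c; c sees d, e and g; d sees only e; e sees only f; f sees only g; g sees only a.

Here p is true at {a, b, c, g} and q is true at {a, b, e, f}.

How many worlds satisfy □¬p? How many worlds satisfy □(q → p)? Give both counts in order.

2 and 4

For □¬p:
a: successors {b}; ¬p there: b:F. ✗
b: successors {c}; ¬p there: c:F. ✗
c: successors {d, e, g}; ¬p there: d:T, e:T, g:F. ✗
d: successors {e}; ¬p there: e:T. ✓
e: successors {f}; ¬p there: f:T. ✓
f: successors {g}; ¬p there: g:F. ✗
g: successors {a}; ¬p there: a:F. ✗
— 2 worlds.
For □(q → p):
a: successors {b}; q → p there: b:T. ✓
b: successors {c}; q → p there: c:T. ✓
c: successors {d, e, g}; q → p there: d:T, e:F, g:T. ✗
d: successors {e}; q → p there: e:F. ✗
e: successors {f}; q → p there: f:F. ✗
f: successors {g}; q → p there: g:T. ✓
g: successors {a}; q → p there: a:T. ✓
— 4 worlds.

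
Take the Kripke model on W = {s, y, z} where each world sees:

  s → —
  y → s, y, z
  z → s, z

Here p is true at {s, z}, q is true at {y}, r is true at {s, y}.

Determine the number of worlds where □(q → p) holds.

s: no successors, so □(q → p) holds vacuously. ✓
y: successors {s, y, z}; q → p there: s:T, y:F, z:T. ✗
z: successors {s, z}; q → p there: s:T, z:T. ✓
Satisfying worlds: {s, z}.

2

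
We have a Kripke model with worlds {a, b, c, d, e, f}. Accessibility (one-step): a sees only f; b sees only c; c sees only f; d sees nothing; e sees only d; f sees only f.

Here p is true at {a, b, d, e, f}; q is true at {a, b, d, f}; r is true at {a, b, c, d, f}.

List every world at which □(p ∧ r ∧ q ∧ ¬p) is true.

a: successors {f}; p ∧ r ∧ q ∧ ¬p there: f:F. ✗
b: successors {c}; p ∧ r ∧ q ∧ ¬p there: c:F. ✗
c: successors {f}; p ∧ r ∧ q ∧ ¬p there: f:F. ✗
d: no successors, so □(p ∧ r ∧ q ∧ ¬p) holds vacuously. ✓
e: successors {d}; p ∧ r ∧ q ∧ ¬p there: d:F. ✗
f: successors {f}; p ∧ r ∧ q ∧ ¬p there: f:F. ✗

{d}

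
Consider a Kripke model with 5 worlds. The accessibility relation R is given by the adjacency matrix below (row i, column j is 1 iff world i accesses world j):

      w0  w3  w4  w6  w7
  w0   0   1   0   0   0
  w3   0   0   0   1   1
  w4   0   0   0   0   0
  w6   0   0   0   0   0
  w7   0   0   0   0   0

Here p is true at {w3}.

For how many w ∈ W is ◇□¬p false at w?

3

w0: successors {w3}; □¬p there: w3:T. ✓
w3: successors {w6, w7}; □¬p there: w6:T, w7:T. ✓
w4: no successors, so ◇□¬p fails. ✗
w6: no successors, so ◇□¬p fails. ✗
w7: no successors, so ◇□¬p fails. ✗
Satisfying worlds: {w0, w3}.
So ◇□¬p fails at the other 3 worlds.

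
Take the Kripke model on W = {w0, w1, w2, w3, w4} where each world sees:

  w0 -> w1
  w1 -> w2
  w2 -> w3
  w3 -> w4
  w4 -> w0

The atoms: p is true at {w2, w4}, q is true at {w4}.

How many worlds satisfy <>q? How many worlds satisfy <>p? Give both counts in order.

For <>q:
w0: successors {w1}; q there: w1:F. ✗
w1: successors {w2}; q there: w2:F. ✗
w2: successors {w3}; q there: w3:F. ✗
w3: successors {w4}; q there: w4:T. ✓
w4: successors {w0}; q there: w0:F. ✗
— 1 world.
For <>p:
w0: successors {w1}; p there: w1:F. ✗
w1: successors {w2}; p there: w2:T. ✓
w2: successors {w3}; p there: w3:F. ✗
w3: successors {w4}; p there: w4:T. ✓
w4: successors {w0}; p there: w0:F. ✗
— 2 worlds.

1 and 2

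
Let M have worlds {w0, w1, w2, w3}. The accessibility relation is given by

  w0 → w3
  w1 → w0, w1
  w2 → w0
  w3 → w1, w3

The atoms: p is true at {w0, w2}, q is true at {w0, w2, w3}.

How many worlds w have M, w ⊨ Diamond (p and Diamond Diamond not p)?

2

w0: successors {w3}; p and Diamond Diamond not p there: w3:F. ✗
w1: successors {w0, w1}; p and Diamond Diamond not p there: w0:T, w1:F. ✓
w2: successors {w0}; p and Diamond Diamond not p there: w0:T. ✓
w3: successors {w1, w3}; p and Diamond Diamond not p there: w1:F, w3:F. ✗
Satisfying worlds: {w1, w2}.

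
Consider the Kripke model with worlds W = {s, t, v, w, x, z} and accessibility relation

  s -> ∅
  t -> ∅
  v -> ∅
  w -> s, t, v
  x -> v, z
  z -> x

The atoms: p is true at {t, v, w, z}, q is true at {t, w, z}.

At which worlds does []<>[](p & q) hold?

{s, t, v, z}

s: no successors, so []<>[](p & q) holds vacuously. ✓
t: no successors, so []<>[](p & q) holds vacuously. ✓
v: no successors, so []<>[](p & q) holds vacuously. ✓
w: successors {s, t, v}; <>[](p & q) there: s:F, t:F, v:F. ✗
x: successors {v, z}; <>[](p & q) there: v:F, z:F. ✗
z: successors {x}; <>[](p & q) there: x:T. ✓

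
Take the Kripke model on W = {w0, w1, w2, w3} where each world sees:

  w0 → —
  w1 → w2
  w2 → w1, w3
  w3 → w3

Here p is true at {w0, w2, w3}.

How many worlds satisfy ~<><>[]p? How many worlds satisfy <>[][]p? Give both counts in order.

For ~<><>[]p:
w0: <><>[]p is F. ✓
w1: <><>[]p is T. ✗
w2: <><>[]p is T. ✗
w3: <><>[]p is T. ✗
— 1 world.
For <>[][]p:
w0: no successors, so <>[][]p fails. ✗
w1: successors {w2}; [][]p there: w2:T. ✓
w2: successors {w1, w3}; [][]p there: w1:F, w3:T. ✓
w3: successors {w3}; [][]p there: w3:T. ✓
— 3 worlds.

1 and 3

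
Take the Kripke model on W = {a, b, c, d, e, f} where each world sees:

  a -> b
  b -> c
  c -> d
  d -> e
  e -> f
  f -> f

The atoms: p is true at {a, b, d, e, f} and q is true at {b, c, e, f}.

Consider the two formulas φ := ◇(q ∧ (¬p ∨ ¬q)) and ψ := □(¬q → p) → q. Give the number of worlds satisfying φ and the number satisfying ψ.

1 and 4

For ◇(q ∧ (¬p ∨ ¬q)):
a: successors {b}; q ∧ (¬p ∨ ¬q) there: b:F. ✗
b: successors {c}; q ∧ (¬p ∨ ¬q) there: c:T. ✓
c: successors {d}; q ∧ (¬p ∨ ¬q) there: d:F. ✗
d: successors {e}; q ∧ (¬p ∨ ¬q) there: e:F. ✗
e: successors {f}; q ∧ (¬p ∨ ¬q) there: f:F. ✗
f: successors {f}; q ∧ (¬p ∨ ¬q) there: f:F. ✗
— 1 world.
For □(¬q → p) → q:
a: □(¬q → p) is T, q is F. ✗
b: □(¬q → p) is T, q is T. ✓
c: □(¬q → p) is T, q is T. ✓
d: □(¬q → p) is T, q is F. ✗
e: □(¬q → p) is T, q is T. ✓
f: □(¬q → p) is T, q is T. ✓
— 4 worlds.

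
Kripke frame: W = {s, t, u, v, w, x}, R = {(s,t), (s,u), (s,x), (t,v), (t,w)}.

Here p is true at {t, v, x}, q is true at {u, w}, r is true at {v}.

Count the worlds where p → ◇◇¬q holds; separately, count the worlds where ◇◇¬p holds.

For p → ◇◇¬q:
s: p is F, ◇◇¬q is T. ✓
t: p is T, ◇◇¬q is F. ✗
u: p is F, ◇◇¬q is F. ✓
v: p is T, ◇◇¬q is F. ✗
w: p is F, ◇◇¬q is F. ✓
x: p is T, ◇◇¬q is F. ✗
— 3 worlds.
For ◇◇¬p:
s: successors {t, u, x}; ◇¬p there: t:T, u:F, x:F. ✓
t: successors {v, w}; ◇¬p there: v:F, w:F. ✗
u: no successors, so ◇◇¬p fails. ✗
v: no successors, so ◇◇¬p fails. ✗
w: no successors, so ◇◇¬p fails. ✗
x: no successors, so ◇◇¬p fails. ✗
— 1 world.

3 and 1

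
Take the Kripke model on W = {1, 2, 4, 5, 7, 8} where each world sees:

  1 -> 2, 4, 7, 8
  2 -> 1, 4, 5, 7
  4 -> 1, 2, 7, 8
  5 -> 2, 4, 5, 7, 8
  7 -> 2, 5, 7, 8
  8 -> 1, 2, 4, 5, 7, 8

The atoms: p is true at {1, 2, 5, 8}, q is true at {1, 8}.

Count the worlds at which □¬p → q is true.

1: □¬p is F, q is T. ✓
2: □¬p is F, q is F. ✓
4: □¬p is F, q is F. ✓
5: □¬p is F, q is F. ✓
7: □¬p is F, q is F. ✓
8: □¬p is F, q is T. ✓
Satisfying worlds: {1, 2, 4, 5, 7, 8}.

6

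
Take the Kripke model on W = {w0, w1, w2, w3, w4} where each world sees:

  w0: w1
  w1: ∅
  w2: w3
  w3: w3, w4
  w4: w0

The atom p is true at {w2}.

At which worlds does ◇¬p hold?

w0: successors {w1}; ¬p there: w1:T. ✓
w1: no successors, so ◇¬p fails. ✗
w2: successors {w3}; ¬p there: w3:T. ✓
w3: successors {w3, w4}; ¬p there: w3:T, w4:T. ✓
w4: successors {w0}; ¬p there: w0:T. ✓

{w0, w2, w3, w4}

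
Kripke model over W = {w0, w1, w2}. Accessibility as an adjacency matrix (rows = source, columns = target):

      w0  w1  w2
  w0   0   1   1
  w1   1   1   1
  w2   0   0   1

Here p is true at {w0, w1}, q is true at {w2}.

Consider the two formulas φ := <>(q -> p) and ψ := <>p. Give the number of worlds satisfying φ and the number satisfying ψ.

For <>(q -> p):
w0: successors {w1, w2}; q -> p there: w1:T, w2:F. ✓
w1: successors {w0, w1, w2}; q -> p there: w0:T, w1:T, w2:F. ✓
w2: successors {w2}; q -> p there: w2:F. ✗
— 2 worlds.
For <>p:
w0: successors {w1, w2}; p there: w1:T, w2:F. ✓
w1: successors {w0, w1, w2}; p there: w0:T, w1:T, w2:F. ✓
w2: successors {w2}; p there: w2:F. ✗
— 2 worlds.

2 and 2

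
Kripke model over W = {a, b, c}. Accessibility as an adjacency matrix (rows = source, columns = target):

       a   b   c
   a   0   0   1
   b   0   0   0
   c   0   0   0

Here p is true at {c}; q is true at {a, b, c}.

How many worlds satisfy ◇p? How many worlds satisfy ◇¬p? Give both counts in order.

1 and 0

For ◇p:
a: successors {c}; p there: c:T. ✓
b: no successors, so ◇p fails. ✗
c: no successors, so ◇p fails. ✗
— 1 world.
For ◇¬p:
a: successors {c}; ¬p there: c:F. ✗
b: no successors, so ◇¬p fails. ✗
c: no successors, so ◇¬p fails. ✗
— 0 worlds.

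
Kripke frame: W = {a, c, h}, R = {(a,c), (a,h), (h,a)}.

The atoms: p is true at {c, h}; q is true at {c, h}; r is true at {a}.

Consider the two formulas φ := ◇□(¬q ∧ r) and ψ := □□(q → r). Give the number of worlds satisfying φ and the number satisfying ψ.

1 and 2

For ◇□(¬q ∧ r):
a: successors {c, h}; □(¬q ∧ r) there: c:T, h:T. ✓
c: no successors, so ◇□(¬q ∧ r) fails. ✗
h: successors {a}; □(¬q ∧ r) there: a:F. ✗
— 1 world.
For □□(q → r):
a: successors {c, h}; □(q → r) there: c:T, h:T. ✓
c: no successors, so □□(q → r) holds vacuously. ✓
h: successors {a}; □(q → r) there: a:F. ✗
— 2 worlds.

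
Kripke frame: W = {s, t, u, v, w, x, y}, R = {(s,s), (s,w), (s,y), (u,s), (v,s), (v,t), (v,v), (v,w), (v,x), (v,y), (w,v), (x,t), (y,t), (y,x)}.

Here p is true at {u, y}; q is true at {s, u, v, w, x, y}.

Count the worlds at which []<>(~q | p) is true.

3

s: successors {s, w, y}; <>(~q | p) there: s:T, w:F, y:T. ✗
t: no successors, so []<>(~q | p) holds vacuously. ✓
u: successors {s}; <>(~q | p) there: s:T. ✓
v: successors {s, t, v, w, x, y}; <>(~q | p) there: s:T, t:F, v:T, w:F, x:T, y:T. ✗
w: successors {v}; <>(~q | p) there: v:T. ✓
x: successors {t}; <>(~q | p) there: t:F. ✗
y: successors {t, x}; <>(~q | p) there: t:F, x:T. ✗
Satisfying worlds: {t, u, w}.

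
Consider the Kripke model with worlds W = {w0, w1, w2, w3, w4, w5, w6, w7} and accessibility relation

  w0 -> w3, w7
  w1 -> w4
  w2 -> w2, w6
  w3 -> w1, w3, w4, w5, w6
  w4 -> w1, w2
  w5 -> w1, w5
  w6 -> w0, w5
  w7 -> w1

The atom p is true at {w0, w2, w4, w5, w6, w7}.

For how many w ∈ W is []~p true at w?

1

w0: successors {w3, w7}; ~p there: w3:T, w7:F. ✗
w1: successors {w4}; ~p there: w4:F. ✗
w2: successors {w2, w6}; ~p there: w2:F, w6:F. ✗
w3: successors {w1, w3, w4, w5, w6}; ~p there: w1:T, w3:T, w4:F, w5:F, w6:F. ✗
w4: successors {w1, w2}; ~p there: w1:T, w2:F. ✗
w5: successors {w1, w5}; ~p there: w1:T, w5:F. ✗
w6: successors {w0, w5}; ~p there: w0:F, w5:F. ✗
w7: successors {w1}; ~p there: w1:T. ✓
Satisfying worlds: {w7}.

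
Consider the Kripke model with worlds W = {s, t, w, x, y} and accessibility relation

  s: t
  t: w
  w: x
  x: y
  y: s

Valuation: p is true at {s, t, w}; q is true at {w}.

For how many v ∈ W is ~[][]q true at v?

s: [][]q is T. ✗
t: [][]q is F. ✓
w: [][]q is F. ✓
x: [][]q is F. ✓
y: [][]q is F. ✓
Satisfying worlds: {t, w, x, y}.

4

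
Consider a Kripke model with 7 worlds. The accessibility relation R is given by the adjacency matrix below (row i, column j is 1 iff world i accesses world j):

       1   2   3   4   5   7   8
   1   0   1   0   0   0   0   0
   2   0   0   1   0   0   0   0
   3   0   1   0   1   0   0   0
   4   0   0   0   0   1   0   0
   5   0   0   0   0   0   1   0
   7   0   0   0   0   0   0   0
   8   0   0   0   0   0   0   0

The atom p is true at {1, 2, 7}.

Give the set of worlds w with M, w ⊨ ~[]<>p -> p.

1: ~[]<>p is T, p is T. ✓
2: ~[]<>p is F, p is T. ✓
3: ~[]<>p is T, p is F. ✗
4: ~[]<>p is F, p is F. ✓
5: ~[]<>p is T, p is F. ✗
7: ~[]<>p is F, p is T. ✓
8: ~[]<>p is F, p is F. ✓

{1, 2, 4, 7, 8}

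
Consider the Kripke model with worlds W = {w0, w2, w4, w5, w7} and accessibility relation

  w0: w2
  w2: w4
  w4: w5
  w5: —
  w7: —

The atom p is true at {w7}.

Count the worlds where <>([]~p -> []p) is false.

w0: successors {w2}; []~p -> []p there: w2:F. ✗
w2: successors {w4}; []~p -> []p there: w4:F. ✗
w4: successors {w5}; []~p -> []p there: w5:T. ✓
w5: no successors, so <>([]~p -> []p) fails. ✗
w7: no successors, so <>([]~p -> []p) fails. ✗
Satisfying worlds: {w4}.
So <>([]~p -> []p) fails at the other 4 worlds.

4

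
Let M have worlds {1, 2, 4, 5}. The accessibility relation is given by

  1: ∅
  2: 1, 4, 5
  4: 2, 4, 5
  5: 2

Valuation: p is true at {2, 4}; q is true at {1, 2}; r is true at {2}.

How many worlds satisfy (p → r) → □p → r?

2

1: p → r is T, □p → r is F. ✗
2: p → r is T, □p → r is T. ✓
4: p → r is F, □p → r is T. ✓
5: p → r is T, □p → r is F. ✗
Satisfying worlds: {2, 4}.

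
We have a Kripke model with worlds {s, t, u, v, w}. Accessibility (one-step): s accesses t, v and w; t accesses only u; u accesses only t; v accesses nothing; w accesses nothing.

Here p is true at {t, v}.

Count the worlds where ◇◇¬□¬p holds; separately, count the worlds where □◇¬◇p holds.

2 and 3

For ◇◇¬□¬p:
s: successors {t, v, w}; ◇¬□¬p there: t:T, v:F, w:F. ✓
t: successors {u}; ◇¬□¬p there: u:F. ✗
u: successors {t}; ◇¬□¬p there: t:T. ✓
v: no successors, so ◇◇¬□¬p fails. ✗
w: no successors, so ◇◇¬□¬p fails. ✗
— 2 worlds.
For □◇¬◇p:
s: successors {t, v, w}; ◇¬◇p there: t:F, v:F, w:F. ✗
t: successors {u}; ◇¬◇p there: u:T. ✓
u: successors {t}; ◇¬◇p there: t:F. ✗
v: no successors, so □◇¬◇p holds vacuously. ✓
w: no successors, so □◇¬◇p holds vacuously. ✓
— 3 worlds.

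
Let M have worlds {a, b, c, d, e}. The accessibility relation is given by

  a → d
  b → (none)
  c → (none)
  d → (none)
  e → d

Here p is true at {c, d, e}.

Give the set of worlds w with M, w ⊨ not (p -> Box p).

a: p -> Box p is T. ✗
b: p -> Box p is T. ✗
c: p -> Box p is T. ✗
d: p -> Box p is T. ✗
e: p -> Box p is T. ✗

∅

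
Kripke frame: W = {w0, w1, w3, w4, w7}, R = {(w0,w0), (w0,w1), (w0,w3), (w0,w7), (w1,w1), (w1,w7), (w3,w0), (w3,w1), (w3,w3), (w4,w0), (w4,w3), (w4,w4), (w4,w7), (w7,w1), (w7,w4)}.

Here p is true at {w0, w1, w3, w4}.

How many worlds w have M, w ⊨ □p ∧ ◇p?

w0: □p is F, ◇p is T. ✗
w1: □p is F, ◇p is T. ✗
w3: □p is T, ◇p is T. ✓
w4: □p is F, ◇p is T. ✗
w7: □p is T, ◇p is T. ✓
Satisfying worlds: {w3, w7}.

2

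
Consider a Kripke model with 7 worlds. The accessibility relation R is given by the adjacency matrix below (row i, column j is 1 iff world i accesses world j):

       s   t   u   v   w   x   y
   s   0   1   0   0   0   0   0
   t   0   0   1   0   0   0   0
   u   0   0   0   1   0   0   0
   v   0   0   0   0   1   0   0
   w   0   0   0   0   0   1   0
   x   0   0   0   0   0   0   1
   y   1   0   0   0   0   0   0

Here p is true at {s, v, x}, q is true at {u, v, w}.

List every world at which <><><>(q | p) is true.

{s, t, u, w, y}

s: successors {t}; <><>(q | p) there: t:T. ✓
t: successors {u}; <><>(q | p) there: u:T. ✓
u: successors {v}; <><>(q | p) there: v:T. ✓
v: successors {w}; <><>(q | p) there: w:F. ✗
w: successors {x}; <><>(q | p) there: x:T. ✓
x: successors {y}; <><>(q | p) there: y:F. ✗
y: successors {s}; <><>(q | p) there: s:T. ✓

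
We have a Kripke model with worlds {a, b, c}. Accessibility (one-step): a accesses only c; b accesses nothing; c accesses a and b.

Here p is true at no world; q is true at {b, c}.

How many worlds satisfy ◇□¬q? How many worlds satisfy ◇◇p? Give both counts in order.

For ◇□¬q:
a: successors {c}; □¬q there: c:F. ✗
b: no successors, so ◇□¬q fails. ✗
c: successors {a, b}; □¬q there: a:F, b:T. ✓
— 1 world.
For ◇◇p:
a: successors {c}; ◇p there: c:F. ✗
b: no successors, so ◇◇p fails. ✗
c: successors {a, b}; ◇p there: a:F, b:F. ✗
— 0 worlds.

1 and 0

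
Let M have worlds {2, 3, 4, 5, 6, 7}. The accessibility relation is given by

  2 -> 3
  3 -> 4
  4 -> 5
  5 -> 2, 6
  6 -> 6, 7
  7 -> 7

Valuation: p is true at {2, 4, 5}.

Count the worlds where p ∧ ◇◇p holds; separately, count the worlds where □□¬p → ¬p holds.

2 and 5

For p ∧ ◇◇p:
2: p is T, ◇◇p is T. ✓
3: p is F, ◇◇p is T. ✗
4: p is T, ◇◇p is T. ✓
5: p is T, ◇◇p is F. ✗
6: p is F, ◇◇p is F. ✗
7: p is F, ◇◇p is F. ✗
— 2 worlds.
For □□¬p → ¬p:
2: □□¬p is F, ¬p is F. ✓
3: □□¬p is F, ¬p is T. ✓
4: □□¬p is F, ¬p is F. ✓
5: □□¬p is T, ¬p is F. ✗
6: □□¬p is T, ¬p is T. ✓
7: □□¬p is T, ¬p is T. ✓
— 5 worlds.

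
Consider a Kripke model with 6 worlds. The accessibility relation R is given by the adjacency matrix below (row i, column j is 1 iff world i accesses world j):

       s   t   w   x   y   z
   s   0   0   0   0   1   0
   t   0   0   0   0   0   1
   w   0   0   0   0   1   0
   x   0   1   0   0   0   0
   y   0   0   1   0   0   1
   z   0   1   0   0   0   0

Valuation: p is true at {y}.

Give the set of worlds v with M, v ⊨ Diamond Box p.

{y}

s: successors {y}; Box p there: y:F. ✗
t: successors {z}; Box p there: z:F. ✗
w: successors {y}; Box p there: y:F. ✗
x: successors {t}; Box p there: t:F. ✗
y: successors {w, z}; Box p there: w:T, z:F. ✓
z: successors {t}; Box p there: t:F. ✗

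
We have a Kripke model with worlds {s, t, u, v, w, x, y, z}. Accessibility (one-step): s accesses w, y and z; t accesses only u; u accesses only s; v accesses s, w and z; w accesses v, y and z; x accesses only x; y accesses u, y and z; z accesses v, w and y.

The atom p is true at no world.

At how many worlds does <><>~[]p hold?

8

s: successors {w, y, z}; <>~[]p there: w:T, y:T, z:T. ✓
t: successors {u}; <>~[]p there: u:T. ✓
u: successors {s}; <>~[]p there: s:T. ✓
v: successors {s, w, z}; <>~[]p there: s:T, w:T, z:T. ✓
w: successors {v, y, z}; <>~[]p there: v:T, y:T, z:T. ✓
x: successors {x}; <>~[]p there: x:T. ✓
y: successors {u, y, z}; <>~[]p there: u:T, y:T, z:T. ✓
z: successors {v, w, y}; <>~[]p there: v:T, w:T, y:T. ✓
Satisfying worlds: {s, t, u, v, w, x, y, z}.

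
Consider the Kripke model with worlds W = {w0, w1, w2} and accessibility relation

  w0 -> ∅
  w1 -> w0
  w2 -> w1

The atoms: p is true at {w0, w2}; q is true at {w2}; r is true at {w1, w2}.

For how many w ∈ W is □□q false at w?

1

w0: no successors, so □□q holds vacuously. ✓
w1: successors {w0}; □q there: w0:T. ✓
w2: successors {w1}; □q there: w1:F. ✗
Satisfying worlds: {w0, w1}.
So □□q fails at the other 1 world.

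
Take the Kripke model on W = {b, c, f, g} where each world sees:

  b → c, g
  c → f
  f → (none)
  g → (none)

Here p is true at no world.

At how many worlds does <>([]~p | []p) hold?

2

b: successors {c, g}; []~p | []p there: c:T, g:T. ✓
c: successors {f}; []~p | []p there: f:T. ✓
f: no successors, so <>([]~p | []p) fails. ✗
g: no successors, so <>([]~p | []p) fails. ✗
Satisfying worlds: {b, c}.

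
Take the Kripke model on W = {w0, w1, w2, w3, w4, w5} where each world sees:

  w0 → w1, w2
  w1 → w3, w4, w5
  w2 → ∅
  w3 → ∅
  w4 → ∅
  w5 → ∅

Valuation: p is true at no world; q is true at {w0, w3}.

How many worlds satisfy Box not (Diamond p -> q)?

w0: successors {w1, w2}; not (Diamond p -> q) there: w1:F, w2:F. ✗
w1: successors {w3, w4, w5}; not (Diamond p -> q) there: w3:F, w4:F, w5:F. ✗
w2: no successors, so Box not (Diamond p -> q) holds vacuously. ✓
w3: no successors, so Box not (Diamond p -> q) holds vacuously. ✓
w4: no successors, so Box not (Diamond p -> q) holds vacuously. ✓
w5: no successors, so Box not (Diamond p -> q) holds vacuously. ✓
Satisfying worlds: {w2, w3, w4, w5}.

4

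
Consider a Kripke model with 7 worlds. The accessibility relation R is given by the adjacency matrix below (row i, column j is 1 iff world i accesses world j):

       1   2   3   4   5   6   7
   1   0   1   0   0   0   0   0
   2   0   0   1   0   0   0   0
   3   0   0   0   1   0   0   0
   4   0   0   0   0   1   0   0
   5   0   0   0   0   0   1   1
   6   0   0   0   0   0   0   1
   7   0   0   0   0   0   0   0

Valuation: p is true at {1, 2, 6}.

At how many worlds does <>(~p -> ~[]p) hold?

5

1: successors {2}; ~p -> ~[]p there: 2:T. ✓
2: successors {3}; ~p -> ~[]p there: 3:T. ✓
3: successors {4}; ~p -> ~[]p there: 4:T. ✓
4: successors {5}; ~p -> ~[]p there: 5:T. ✓
5: successors {6, 7}; ~p -> ~[]p there: 6:T, 7:F. ✓
6: successors {7}; ~p -> ~[]p there: 7:F. ✗
7: no successors, so <>(~p -> ~[]p) fails. ✗
Satisfying worlds: {1, 2, 3, 4, 5}.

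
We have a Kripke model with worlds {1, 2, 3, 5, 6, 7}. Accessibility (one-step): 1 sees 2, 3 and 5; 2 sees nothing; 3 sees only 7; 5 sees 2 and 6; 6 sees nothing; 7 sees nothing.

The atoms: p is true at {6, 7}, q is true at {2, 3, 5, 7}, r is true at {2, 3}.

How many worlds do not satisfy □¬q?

3

1: successors {2, 3, 5}; ¬q there: 2:F, 3:F, 5:F. ✗
2: no successors, so □¬q holds vacuously. ✓
3: successors {7}; ¬q there: 7:F. ✗
5: successors {2, 6}; ¬q there: 2:F, 6:T. ✗
6: no successors, so □¬q holds vacuously. ✓
7: no successors, so □¬q holds vacuously. ✓
Satisfying worlds: {2, 6, 7}.
So □¬q fails at the other 3 worlds.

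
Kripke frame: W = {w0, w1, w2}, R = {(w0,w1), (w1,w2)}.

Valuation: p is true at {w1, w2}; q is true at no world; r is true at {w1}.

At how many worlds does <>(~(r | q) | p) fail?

w0: successors {w1}; ~(r | q) | p there: w1:T. ✓
w1: successors {w2}; ~(r | q) | p there: w2:T. ✓
w2: no successors, so <>(~(r | q) | p) fails. ✗
Satisfying worlds: {w0, w1}.
So <>(~(r | q) | p) fails at the other 1 world.

1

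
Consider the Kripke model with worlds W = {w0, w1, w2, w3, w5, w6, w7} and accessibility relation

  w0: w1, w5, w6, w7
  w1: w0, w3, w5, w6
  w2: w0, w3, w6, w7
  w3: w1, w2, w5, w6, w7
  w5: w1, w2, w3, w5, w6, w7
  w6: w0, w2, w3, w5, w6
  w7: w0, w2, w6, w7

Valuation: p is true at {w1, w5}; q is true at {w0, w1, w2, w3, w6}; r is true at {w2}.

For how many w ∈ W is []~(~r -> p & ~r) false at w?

w0: successors {w1, w5, w6, w7}; ~(~r -> p & ~r) there: w1:F, w5:F, w6:T, w7:T. ✗
w1: successors {w0, w3, w5, w6}; ~(~r -> p & ~r) there: w0:T, w3:T, w5:F, w6:T. ✗
w2: successors {w0, w3, w6, w7}; ~(~r -> p & ~r) there: w0:T, w3:T, w6:T, w7:T. ✓
w3: successors {w1, w2, w5, w6, w7}; ~(~r -> p & ~r) there: w1:F, w2:F, w5:F, w6:T, w7:T. ✗
w5: successors {w1, w2, w3, w5, w6, w7}; ~(~r -> p & ~r) there: w1:F, w2:F, w3:T, w5:F, w6:T, w7:T. ✗
w6: successors {w0, w2, w3, w5, w6}; ~(~r -> p & ~r) there: w0:T, w2:F, w3:T, w5:F, w6:T. ✗
w7: successors {w0, w2, w6, w7}; ~(~r -> p & ~r) there: w0:T, w2:F, w6:T, w7:T. ✗
Satisfying worlds: {w2}.
So []~(~r -> p & ~r) fails at the other 6 worlds.

6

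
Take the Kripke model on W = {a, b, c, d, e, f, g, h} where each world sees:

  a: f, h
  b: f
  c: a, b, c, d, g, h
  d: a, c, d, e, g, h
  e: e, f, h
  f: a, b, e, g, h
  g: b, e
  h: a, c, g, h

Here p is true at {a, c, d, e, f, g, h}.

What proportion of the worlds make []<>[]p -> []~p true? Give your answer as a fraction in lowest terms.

3/8

a: []<>[]p is T, []~p is F. ✗
b: []<>[]p is T, []~p is F. ✗
c: []<>[]p is F, []~p is F. ✓
d: []<>[]p is T, []~p is F. ✗
e: []<>[]p is T, []~p is F. ✗
f: []<>[]p is F, []~p is F. ✓
g: []<>[]p is F, []~p is F. ✓
h: []<>[]p is T, []~p is F. ✗
That's 3 of 8 worlds, so 3/8.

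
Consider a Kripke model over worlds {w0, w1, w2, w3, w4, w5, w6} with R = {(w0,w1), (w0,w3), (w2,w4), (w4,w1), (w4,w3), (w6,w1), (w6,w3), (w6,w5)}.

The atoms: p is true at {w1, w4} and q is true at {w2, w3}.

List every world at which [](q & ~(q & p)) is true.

{w1, w3, w5}

w0: successors {w1, w3}; q & ~(q & p) there: w1:F, w3:T. ✗
w1: no successors, so [](q & ~(q & p)) holds vacuously. ✓
w2: successors {w4}; q & ~(q & p) there: w4:F. ✗
w3: no successors, so [](q & ~(q & p)) holds vacuously. ✓
w4: successors {w1, w3}; q & ~(q & p) there: w1:F, w3:T. ✗
w5: no successors, so [](q & ~(q & p)) holds vacuously. ✓
w6: successors {w1, w3, w5}; q & ~(q & p) there: w1:F, w3:T, w5:F. ✗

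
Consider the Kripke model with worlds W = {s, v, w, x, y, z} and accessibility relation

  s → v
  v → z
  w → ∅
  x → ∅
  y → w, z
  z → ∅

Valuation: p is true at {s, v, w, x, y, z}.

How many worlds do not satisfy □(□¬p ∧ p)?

s: successors {v}; □¬p ∧ p there: v:F. ✗
v: successors {z}; □¬p ∧ p there: z:T. ✓
w: no successors, so □(□¬p ∧ p) holds vacuously. ✓
x: no successors, so □(□¬p ∧ p) holds vacuously. ✓
y: successors {w, z}; □¬p ∧ p there: w:T, z:T. ✓
z: no successors, so □(□¬p ∧ p) holds vacuously. ✓
Satisfying worlds: {v, w, x, y, z}.
So □(□¬p ∧ p) fails at the other 1 world.

1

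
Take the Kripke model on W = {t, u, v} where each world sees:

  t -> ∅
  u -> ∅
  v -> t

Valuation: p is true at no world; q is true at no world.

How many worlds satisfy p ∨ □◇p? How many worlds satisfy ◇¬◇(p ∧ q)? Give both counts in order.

2 and 1

For p ∨ □◇p:
t: p is F, □◇p is T. ✓
u: p is F, □◇p is T. ✓
v: p is F, □◇p is F. ✗
— 2 worlds.
For ◇¬◇(p ∧ q):
t: no successors, so ◇¬◇(p ∧ q) fails. ✗
u: no successors, so ◇¬◇(p ∧ q) fails. ✗
v: successors {t}; ¬◇(p ∧ q) there: t:T. ✓
— 1 world.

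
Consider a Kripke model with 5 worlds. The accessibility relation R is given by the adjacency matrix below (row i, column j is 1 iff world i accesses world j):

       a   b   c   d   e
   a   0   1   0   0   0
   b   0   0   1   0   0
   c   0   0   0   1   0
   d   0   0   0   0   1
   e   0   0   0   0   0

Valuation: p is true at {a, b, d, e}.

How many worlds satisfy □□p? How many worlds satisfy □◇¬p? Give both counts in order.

For □□p:
a: successors {b}; □p there: b:F. ✗
b: successors {c}; □p there: c:T. ✓
c: successors {d}; □p there: d:T. ✓
d: successors {e}; □p there: e:T. ✓
e: no successors, so □□p holds vacuously. ✓
— 4 worlds.
For □◇¬p:
a: successors {b}; ◇¬p there: b:T. ✓
b: successors {c}; ◇¬p there: c:F. ✗
c: successors {d}; ◇¬p there: d:F. ✗
d: successors {e}; ◇¬p there: e:F. ✗
e: no successors, so □◇¬p holds vacuously. ✓
— 2 worlds.

4 and 2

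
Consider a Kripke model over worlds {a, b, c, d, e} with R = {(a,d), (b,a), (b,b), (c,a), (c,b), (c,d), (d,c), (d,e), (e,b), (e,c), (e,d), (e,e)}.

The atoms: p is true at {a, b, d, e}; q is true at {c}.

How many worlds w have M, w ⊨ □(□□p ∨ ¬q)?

a: successors {d}; □□p ∨ ¬q there: d:T. ✓
b: successors {a, b}; □□p ∨ ¬q there: a:T, b:T. ✓
c: successors {a, b, d}; □□p ∨ ¬q there: a:T, b:T, d:T. ✓
d: successors {c, e}; □□p ∨ ¬q there: c:F, e:T. ✗
e: successors {b, c, d, e}; □□p ∨ ¬q there: b:T, c:F, d:T, e:T. ✗
Satisfying worlds: {a, b, c}.

3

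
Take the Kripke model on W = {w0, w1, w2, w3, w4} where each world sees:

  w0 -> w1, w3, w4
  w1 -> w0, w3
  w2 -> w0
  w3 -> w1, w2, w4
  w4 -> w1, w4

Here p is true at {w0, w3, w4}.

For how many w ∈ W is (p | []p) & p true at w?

w0: p | []p is T, p is T. ✓
w1: p | []p is T, p is F. ✗
w2: p | []p is T, p is F. ✗
w3: p | []p is T, p is T. ✓
w4: p | []p is T, p is T. ✓
Satisfying worlds: {w0, w3, w4}.

3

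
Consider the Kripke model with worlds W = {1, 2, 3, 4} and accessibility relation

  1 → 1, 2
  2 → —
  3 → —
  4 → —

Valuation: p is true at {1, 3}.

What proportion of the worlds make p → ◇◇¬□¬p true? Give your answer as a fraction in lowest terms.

1: p is T, ◇◇¬□¬p is T. ✓
2: p is F, ◇◇¬□¬p is F. ✓
3: p is T, ◇◇¬□¬p is F. ✗
4: p is F, ◇◇¬□¬p is F. ✓
That's 3 of 4 worlds, so 3/4.

3/4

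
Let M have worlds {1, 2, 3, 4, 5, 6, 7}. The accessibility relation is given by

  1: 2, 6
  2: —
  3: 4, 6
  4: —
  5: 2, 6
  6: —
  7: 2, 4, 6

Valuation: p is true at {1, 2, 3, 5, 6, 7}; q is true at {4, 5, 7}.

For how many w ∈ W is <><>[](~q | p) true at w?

0

1: successors {2, 6}; <>[](~q | p) there: 2:F, 6:F. ✗
2: no successors, so <><>[](~q | p) fails. ✗
3: successors {4, 6}; <>[](~q | p) there: 4:F, 6:F. ✗
4: no successors, so <><>[](~q | p) fails. ✗
5: successors {2, 6}; <>[](~q | p) there: 2:F, 6:F. ✗
6: no successors, so <><>[](~q | p) fails. ✗
7: successors {2, 4, 6}; <>[](~q | p) there: 2:F, 4:F, 6:F. ✗
Satisfying worlds: ∅.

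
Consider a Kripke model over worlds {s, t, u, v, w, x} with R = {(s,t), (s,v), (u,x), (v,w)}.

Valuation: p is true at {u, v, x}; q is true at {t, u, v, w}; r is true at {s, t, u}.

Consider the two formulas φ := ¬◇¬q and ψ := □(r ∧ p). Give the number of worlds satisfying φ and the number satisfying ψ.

For ¬◇¬q:
s: ◇¬q is F. ✓
t: ◇¬q is F. ✓
u: ◇¬q is T. ✗
v: ◇¬q is F. ✓
w: ◇¬q is F. ✓
x: ◇¬q is F. ✓
— 5 worlds.
For □(r ∧ p):
s: successors {t, v}; r ∧ p there: t:F, v:F. ✗
t: no successors, so □(r ∧ p) holds vacuously. ✓
u: successors {x}; r ∧ p there: x:F. ✗
v: successors {w}; r ∧ p there: w:F. ✗
w: no successors, so □(r ∧ p) holds vacuously. ✓
x: no successors, so □(r ∧ p) holds vacuously. ✓
— 3 worlds.

5 and 3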